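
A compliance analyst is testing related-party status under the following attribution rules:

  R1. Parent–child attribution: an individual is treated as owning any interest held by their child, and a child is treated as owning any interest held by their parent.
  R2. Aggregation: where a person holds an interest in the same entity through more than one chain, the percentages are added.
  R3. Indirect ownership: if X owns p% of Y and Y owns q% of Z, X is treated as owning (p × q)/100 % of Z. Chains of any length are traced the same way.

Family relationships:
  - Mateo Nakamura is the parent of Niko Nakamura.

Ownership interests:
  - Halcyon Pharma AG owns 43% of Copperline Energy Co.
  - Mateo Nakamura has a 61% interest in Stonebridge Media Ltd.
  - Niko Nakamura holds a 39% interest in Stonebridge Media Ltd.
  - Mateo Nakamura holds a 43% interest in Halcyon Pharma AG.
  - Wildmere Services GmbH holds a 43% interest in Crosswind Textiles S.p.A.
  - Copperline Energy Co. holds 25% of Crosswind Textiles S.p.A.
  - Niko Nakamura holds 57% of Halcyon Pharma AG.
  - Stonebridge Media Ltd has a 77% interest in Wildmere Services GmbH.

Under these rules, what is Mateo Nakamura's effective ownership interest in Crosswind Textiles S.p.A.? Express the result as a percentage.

By parent–child attribution (R1), Mateo Nakamura is treated as also owning Niko Nakamura's interest in Stonebridge Media Ltd, giving 61% + 39% = 100%.
By parent–child attribution (R1), Mateo Nakamura is treated as also owning Niko Nakamura's interest in Halcyon Pharma AG, giving 43% + 57% = 100%.
Chain via Stonebridge Media Ltd → Wildmere Services GmbH (R3): 100% × 77% × 43% = 33.11% of Crosswind Textiles S.p.A.
Chain via Halcyon Pharma AG → Copperline Energy Co. (R3): 100% × 43% × 25% = 10.75% of Crosswind Textiles S.p.A.
Aggregating (R2): 33.11% + 10.75% = 43.86%.

43.86%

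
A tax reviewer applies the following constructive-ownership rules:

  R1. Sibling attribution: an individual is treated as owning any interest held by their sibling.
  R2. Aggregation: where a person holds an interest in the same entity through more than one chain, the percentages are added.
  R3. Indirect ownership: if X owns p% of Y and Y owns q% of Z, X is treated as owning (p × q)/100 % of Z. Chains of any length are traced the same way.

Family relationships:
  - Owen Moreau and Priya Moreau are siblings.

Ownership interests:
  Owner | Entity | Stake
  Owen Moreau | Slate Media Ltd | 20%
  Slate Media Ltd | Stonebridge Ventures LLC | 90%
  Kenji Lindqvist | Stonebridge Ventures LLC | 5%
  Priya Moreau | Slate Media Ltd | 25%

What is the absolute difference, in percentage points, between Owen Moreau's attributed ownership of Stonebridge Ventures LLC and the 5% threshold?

35.5

By sibling attribution (R1), Owen Moreau is treated as also owning Priya Moreau's interest in Slate Media Ltd, giving 20% + 25% = 45%.
Chain via Slate Media Ltd (R3): 45% × 90% = 40.5% of Stonebridge Ventures LLC.
40.5% exceeds the 5% threshold by 35.5 percentage points.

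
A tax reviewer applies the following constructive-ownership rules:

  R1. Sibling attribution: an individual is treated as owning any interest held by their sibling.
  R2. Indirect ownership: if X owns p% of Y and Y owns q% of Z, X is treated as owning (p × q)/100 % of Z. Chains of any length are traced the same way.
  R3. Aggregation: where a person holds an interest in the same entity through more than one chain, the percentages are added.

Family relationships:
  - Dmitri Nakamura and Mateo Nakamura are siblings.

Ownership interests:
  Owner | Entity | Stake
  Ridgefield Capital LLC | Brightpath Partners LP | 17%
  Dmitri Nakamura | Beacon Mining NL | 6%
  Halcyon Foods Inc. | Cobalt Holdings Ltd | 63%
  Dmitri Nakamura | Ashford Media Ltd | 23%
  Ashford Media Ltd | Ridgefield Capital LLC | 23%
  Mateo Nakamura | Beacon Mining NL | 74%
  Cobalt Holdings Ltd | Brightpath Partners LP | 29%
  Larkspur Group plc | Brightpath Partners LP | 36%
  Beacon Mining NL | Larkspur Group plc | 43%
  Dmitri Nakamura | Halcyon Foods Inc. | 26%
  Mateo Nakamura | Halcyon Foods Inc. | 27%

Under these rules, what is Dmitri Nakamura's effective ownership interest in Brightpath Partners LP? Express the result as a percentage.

22.9664%

By sibling attribution (R1), Dmitri Nakamura is treated as also owning Mateo Nakamura's interest in Halcyon Foods Inc, giving 26% + 27% = 53%.
By sibling attribution (R1), Dmitri Nakamura is treated as also owning Mateo Nakamura's interest in Beacon Mining NL, giving 6% + 74% = 80%.
Chain via Halcyon Foods Inc. → Cobalt Holdings Ltd (R2): 53% × 63% × 29% = 9.6831% of Brightpath Partners LP.
Chain via Ashford Media Ltd → Ridgefield Capital LLC (R2): 23% × 23% × 17% = 0.8993% of Brightpath Partners LP.
Chain via Beacon Mining NL → Larkspur Group plc (R2): 80% × 43% × 36% = 12.384% of Brightpath Partners LP.
Aggregating (R3): 9.6831% + 0.8993% + 12.384% = 22.9664%.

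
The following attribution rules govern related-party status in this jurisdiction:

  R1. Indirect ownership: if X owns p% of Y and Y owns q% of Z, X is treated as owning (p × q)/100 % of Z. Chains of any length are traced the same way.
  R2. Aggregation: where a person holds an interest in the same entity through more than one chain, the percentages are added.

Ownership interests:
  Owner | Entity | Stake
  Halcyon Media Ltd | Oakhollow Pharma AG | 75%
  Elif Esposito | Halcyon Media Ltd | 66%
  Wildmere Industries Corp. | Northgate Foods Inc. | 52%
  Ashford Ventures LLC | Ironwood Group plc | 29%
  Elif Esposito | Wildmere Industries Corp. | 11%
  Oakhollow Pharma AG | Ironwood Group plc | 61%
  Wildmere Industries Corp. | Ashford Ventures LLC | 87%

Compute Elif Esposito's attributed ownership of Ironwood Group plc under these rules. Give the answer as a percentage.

Chain via Halcyon Media Ltd → Oakhollow Pharma AG (R1): 66% × 75% × 61% = 30.195% of Ironwood Group plc.
Chain via Wildmere Industries Corp. → Ashford Ventures LLC (R1): 11% × 87% × 29% = 2.7753% of Ironwood Group plc.
Aggregating (R2): 30.195% + 2.7753% = 32.9703%.

32.9703%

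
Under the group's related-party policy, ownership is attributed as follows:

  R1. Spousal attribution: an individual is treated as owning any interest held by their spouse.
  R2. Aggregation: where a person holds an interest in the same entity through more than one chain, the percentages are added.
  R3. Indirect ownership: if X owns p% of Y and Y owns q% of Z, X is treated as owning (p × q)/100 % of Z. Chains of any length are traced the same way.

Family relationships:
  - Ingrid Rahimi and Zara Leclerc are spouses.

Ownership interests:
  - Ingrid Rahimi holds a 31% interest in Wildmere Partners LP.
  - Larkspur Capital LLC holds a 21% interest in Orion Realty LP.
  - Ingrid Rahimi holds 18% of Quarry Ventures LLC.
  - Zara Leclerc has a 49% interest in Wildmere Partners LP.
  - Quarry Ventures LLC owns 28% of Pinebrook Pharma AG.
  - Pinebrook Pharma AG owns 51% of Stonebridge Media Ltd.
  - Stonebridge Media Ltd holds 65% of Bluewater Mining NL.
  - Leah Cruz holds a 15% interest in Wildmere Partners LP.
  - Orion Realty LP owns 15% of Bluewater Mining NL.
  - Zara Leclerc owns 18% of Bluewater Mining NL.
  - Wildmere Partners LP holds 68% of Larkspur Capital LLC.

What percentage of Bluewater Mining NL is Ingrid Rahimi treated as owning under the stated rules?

21.38436%

By spousal attribution (R1), Ingrid Rahimi is treated as also owning Zara Leclerc's interest in Wildmere Partners LP, giving 31% + 49% = 80%.
By spousal attribution (R1), Ingrid Rahimi is treated as owning Zara Leclerc's 18% interest in Bluewater Mining NL.
Chain via Wildmere Partners LP → Larkspur Capital LLC → Orion Realty LP (R3): 80% × 68% × 21% × 15% = 1.7136% of Bluewater Mining NL.
Chain via Quarry Ventures LLC → Pinebrook Pharma AG → Stonebridge Media Ltd (R3): 18% × 28% × 51% × 65% = 1.67076% of Bluewater Mining NL.
Direct interest in Bluewater Mining NL: 18%.
Aggregating (R2): 1.7136% + 1.67076% + 18% = 21.38436%.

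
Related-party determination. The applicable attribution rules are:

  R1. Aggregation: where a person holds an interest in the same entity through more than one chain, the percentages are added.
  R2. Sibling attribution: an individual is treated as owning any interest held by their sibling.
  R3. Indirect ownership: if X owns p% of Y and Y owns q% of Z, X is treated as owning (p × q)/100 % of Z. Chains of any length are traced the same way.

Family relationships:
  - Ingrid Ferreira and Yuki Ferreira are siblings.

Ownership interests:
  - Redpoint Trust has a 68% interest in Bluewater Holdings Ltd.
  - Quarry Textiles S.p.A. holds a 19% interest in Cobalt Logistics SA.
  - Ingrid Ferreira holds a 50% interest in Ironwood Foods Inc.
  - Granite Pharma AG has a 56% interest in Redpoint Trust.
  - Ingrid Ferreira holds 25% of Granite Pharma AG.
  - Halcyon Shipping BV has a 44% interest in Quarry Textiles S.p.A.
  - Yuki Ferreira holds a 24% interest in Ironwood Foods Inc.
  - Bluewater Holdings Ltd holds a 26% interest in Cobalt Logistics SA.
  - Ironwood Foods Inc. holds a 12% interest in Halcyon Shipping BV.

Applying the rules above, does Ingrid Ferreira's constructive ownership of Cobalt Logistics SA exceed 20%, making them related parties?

By sibling attribution (R2), Ingrid Ferreira is treated as also owning Yuki Ferreira's interest in Ironwood Foods Inc, giving 50% + 24% = 74%.
Chain via Ironwood Foods Inc. → Halcyon Shipping BV → Quarry Textiles S.p.A. (R3): 74% × 12% × 44% × 19% = 0.742368% of Cobalt Logistics SA.
Chain via Granite Pharma AG → Redpoint Trust → Bluewater Holdings Ltd (R3): 25% × 56% × 68% × 26% = 2.4752% of Cobalt Logistics SA.
Aggregating (R1): 0.742368% + 2.4752% = 3.217568%.
3.217568% does not exceed the 20% threshold, so Ingrid is not a related party to Cobalt Logistics SA.

No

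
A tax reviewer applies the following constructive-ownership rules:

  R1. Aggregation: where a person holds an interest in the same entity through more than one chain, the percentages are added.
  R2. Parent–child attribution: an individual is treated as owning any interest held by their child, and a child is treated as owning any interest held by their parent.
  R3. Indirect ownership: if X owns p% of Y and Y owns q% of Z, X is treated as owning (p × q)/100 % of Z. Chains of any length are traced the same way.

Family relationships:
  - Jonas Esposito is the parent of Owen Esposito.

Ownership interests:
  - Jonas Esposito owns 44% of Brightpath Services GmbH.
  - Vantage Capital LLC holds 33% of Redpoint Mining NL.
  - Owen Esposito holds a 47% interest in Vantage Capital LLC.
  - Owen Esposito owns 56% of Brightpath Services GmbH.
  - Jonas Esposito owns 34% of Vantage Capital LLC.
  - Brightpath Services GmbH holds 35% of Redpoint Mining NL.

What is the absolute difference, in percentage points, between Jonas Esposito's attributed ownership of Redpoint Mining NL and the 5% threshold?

By parent–child attribution (R2), Jonas Esposito is treated as also owning Owen Esposito's interest in Brightpath Services GmbH, giving 44% + 56% = 100%.
By parent–child attribution (R2), Jonas Esposito is treated as also owning Owen Esposito's interest in Vantage Capital LLC, giving 34% + 47% = 81%.
Chain via Brightpath Services GmbH (R3): 100% × 35% = 35% of Redpoint Mining NL.
Chain via Vantage Capital LLC (R3): 81% × 33% = 26.73% of Redpoint Mining NL.
Aggregating (R1): 35% + 26.73% = 61.73%.
61.73% exceeds the 5% threshold by 56.73 percentage points.

56.73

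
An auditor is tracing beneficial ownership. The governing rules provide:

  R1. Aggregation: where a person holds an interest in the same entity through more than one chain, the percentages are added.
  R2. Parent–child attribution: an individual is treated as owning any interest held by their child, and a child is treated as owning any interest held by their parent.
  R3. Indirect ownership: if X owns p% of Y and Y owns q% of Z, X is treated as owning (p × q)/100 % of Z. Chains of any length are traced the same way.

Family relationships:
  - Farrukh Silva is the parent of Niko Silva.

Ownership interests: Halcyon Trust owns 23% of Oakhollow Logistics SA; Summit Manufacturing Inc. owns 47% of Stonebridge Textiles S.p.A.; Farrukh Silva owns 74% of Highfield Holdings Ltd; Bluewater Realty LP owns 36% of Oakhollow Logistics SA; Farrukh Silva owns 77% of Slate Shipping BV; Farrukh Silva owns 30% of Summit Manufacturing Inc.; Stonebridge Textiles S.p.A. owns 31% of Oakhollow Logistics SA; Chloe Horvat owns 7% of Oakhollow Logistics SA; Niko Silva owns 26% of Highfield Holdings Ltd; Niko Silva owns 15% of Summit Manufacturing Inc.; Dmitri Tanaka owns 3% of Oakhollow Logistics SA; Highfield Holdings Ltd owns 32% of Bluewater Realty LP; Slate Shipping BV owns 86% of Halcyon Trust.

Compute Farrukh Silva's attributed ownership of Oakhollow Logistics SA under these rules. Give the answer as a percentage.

By parent–child attribution (R2), Farrukh Silva is treated as also owning Niko Silva's interest in Highfield Holdings Ltd, giving 74% + 26% = 100%.
By parent–child attribution (R2), Farrukh Silva is treated as also owning Niko Silva's interest in Summit Manufacturing Inc, giving 30% + 15% = 45%.
Chain via Highfield Holdings Ltd → Bluewater Realty LP (R3): 100% × 32% × 36% = 11.52% of Oakhollow Logistics SA.
Chain via Slate Shipping BV → Halcyon Trust (R3): 77% × 86% × 23% = 15.2306% of Oakhollow Logistics SA.
Chain via Summit Manufacturing Inc. → Stonebridge Textiles S.p.A. (R3): 45% × 47% × 31% = 6.5565% of Oakhollow Logistics SA.
Aggregating (R1): 11.52% + 15.2306% + 6.5565% = 33.3071%.

33.3071%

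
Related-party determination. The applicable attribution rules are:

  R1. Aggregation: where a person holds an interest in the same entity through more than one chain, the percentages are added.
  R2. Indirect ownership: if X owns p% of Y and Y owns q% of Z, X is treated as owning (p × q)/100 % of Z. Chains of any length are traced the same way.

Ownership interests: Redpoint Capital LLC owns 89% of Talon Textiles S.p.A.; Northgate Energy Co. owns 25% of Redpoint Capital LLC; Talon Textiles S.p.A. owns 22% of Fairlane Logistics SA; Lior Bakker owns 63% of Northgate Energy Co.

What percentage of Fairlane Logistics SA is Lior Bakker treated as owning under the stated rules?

3.08385%

Chain via Northgate Energy Co. → Redpoint Capital LLC → Talon Textiles S.p.A. (R2): 63% × 25% × 89% × 22% = 3.08385% of Fairlane Logistics SA.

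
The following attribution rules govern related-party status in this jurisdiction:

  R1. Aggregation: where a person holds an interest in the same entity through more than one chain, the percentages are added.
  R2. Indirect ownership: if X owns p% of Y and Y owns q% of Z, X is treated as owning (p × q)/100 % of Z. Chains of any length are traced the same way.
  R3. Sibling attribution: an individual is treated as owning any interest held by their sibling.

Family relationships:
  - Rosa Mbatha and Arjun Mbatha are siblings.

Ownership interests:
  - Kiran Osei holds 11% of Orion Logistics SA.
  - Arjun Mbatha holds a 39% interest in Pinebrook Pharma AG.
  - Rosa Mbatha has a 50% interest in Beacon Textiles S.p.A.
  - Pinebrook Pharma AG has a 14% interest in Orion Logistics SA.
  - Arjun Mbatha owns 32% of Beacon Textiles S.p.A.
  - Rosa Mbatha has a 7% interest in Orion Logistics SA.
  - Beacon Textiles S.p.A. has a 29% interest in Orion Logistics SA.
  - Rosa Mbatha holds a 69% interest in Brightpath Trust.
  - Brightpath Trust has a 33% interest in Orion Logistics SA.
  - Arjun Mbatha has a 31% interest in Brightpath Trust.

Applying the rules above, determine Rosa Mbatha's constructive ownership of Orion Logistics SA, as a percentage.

By sibling attribution (R3), Rosa Mbatha is treated as also owning Arjun Mbatha's interest in Beacon Textiles S.p.A, giving 50% + 32% = 82%.
By sibling attribution (R3), Rosa Mbatha is treated as also owning Arjun Mbatha's interest in Brightpath Trust, giving 69% + 31% = 100%.
By sibling attribution (R3), Rosa Mbatha is treated as owning Arjun Mbatha's 39% interest in Pinebrook Pharma AG.
Chain via Beacon Textiles S.p.A. (R2): 82% × 29% = 23.78% of Orion Logistics SA.
Chain via Brightpath Trust (R2): 100% × 33% = 33% of Orion Logistics SA.
Direct interest in Orion Logistics SA: 7%.
Chain via Pinebrook Pharma AG (R2): 39% × 14% = 5.46% of Orion Logistics SA.
Aggregating (R1): 23.78% + 33% + 7% + 5.46% = 69.24%.

69.24%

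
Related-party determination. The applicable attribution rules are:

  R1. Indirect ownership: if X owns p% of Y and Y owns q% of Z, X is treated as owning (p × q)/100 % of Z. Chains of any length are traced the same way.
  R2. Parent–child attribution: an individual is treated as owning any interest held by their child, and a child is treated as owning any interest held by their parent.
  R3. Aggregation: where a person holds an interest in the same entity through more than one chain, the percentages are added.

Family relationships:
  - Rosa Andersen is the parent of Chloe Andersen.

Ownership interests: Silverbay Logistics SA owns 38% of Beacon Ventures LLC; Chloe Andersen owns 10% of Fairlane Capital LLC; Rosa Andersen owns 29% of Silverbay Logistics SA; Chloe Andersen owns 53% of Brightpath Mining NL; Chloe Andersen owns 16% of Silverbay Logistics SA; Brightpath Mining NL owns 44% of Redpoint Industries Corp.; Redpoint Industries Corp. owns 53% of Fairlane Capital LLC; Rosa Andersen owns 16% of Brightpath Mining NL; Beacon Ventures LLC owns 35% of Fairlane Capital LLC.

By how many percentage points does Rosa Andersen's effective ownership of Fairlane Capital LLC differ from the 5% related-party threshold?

By parent–child attribution (R2), Rosa Andersen is treated as also owning Chloe Andersen's interest in Silverbay Logistics SA, giving 29% + 16% = 45%.
By parent–child attribution (R2), Rosa Andersen is treated as also owning Chloe Andersen's interest in Brightpath Mining NL, giving 16% + 53% = 69%.
By parent–child attribution (R2), Rosa Andersen is treated as owning Chloe Andersen's 10% interest in Fairlane Capital LLC.
Chain via Silverbay Logistics SA → Beacon Ventures LLC (R1): 45% × 38% × 35% = 5.985% of Fairlane Capital LLC.
Chain via Brightpath Mining NL → Redpoint Industries Corp. (R1): 69% × 44% × 53% = 16.0908% of Fairlane Capital LLC.
Direct interest in Fairlane Capital LLC: 10%.
Aggregating (R3): 5.985% + 16.0908% + 10% = 32.0758%.
32.0758% exceeds the 5% threshold by 27.0758 percentage points.

27.0758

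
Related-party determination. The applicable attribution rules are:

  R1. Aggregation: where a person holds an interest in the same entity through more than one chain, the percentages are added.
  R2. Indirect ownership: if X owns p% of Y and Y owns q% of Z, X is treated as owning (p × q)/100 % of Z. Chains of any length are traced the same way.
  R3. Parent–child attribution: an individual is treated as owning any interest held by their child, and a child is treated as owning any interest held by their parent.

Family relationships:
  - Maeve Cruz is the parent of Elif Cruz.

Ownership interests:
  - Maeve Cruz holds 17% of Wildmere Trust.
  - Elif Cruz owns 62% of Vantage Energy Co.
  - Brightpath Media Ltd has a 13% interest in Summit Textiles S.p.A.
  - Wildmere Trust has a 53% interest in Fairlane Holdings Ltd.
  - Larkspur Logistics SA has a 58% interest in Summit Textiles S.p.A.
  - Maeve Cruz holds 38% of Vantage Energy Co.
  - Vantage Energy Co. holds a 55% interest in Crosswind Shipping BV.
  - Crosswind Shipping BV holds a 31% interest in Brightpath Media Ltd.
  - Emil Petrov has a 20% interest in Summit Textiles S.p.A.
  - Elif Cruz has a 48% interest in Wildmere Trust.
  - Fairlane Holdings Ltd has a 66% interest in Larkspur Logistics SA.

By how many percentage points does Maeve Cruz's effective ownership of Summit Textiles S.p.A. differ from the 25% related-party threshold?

9.59604

By parent–child attribution (R3), Maeve Cruz is treated as also owning Elif Cruz's interest in Vantage Energy Co, giving 38% + 62% = 100%.
By parent–child attribution (R3), Maeve Cruz is treated as also owning Elif Cruz's interest in Wildmere Trust, giving 17% + 48% = 65%.
Chain via Vantage Energy Co. → Crosswind Shipping BV → Brightpath Media Ltd (R2): 100% × 55% × 31% × 13% = 2.2165% of Summit Textiles S.p.A.
Chain via Wildmere Trust → Fairlane Holdings Ltd → Larkspur Logistics SA (R2): 65% × 53% × 66% × 58% = 13.18746% of Summit Textiles S.p.A.
Aggregating (R1): 2.2165% + 13.18746% = 15.40396%.
15.40396% falls short of the 25% threshold by 9.59604 percentage points.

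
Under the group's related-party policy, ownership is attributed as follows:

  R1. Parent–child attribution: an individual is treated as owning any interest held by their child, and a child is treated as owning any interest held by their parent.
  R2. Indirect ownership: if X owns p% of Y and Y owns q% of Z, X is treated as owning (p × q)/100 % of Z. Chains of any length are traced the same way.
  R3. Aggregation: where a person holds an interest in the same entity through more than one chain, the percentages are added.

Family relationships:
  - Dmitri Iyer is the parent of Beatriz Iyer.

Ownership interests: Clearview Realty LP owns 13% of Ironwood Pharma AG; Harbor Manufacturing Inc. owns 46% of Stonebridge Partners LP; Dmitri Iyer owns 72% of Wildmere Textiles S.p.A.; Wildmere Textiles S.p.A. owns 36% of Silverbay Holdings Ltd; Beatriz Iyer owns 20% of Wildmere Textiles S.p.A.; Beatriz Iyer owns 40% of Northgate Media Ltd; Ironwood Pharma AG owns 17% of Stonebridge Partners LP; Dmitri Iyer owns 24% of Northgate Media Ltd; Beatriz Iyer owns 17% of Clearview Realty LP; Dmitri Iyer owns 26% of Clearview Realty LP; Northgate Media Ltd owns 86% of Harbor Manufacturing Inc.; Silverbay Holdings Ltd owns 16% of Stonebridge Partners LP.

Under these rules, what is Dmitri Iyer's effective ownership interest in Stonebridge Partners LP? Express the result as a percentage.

31.5679%

By parent–child attribution (R1), Dmitri Iyer is treated as also owning Beatriz Iyer's interest in Northgate Media Ltd, giving 24% + 40% = 64%.
By parent–child attribution (R1), Dmitri Iyer is treated as also owning Beatriz Iyer's interest in Wildmere Textiles S.p.A, giving 72% + 20% = 92%.
By parent–child attribution (R1), Dmitri Iyer is treated as also owning Beatriz Iyer's interest in Clearview Realty LP, giving 26% + 17% = 43%.
Chain via Northgate Media Ltd → Harbor Manufacturing Inc. (R2): 64% × 86% × 46% = 25.3184% of Stonebridge Partners LP.
Chain via Wildmere Textiles S.p.A. → Silverbay Holdings Ltd (R2): 92% × 36% × 16% = 5.2992% of Stonebridge Partners LP.
Chain via Clearview Realty LP → Ironwood Pharma AG (R2): 43% × 13% × 17% = 0.9503% of Stonebridge Partners LP.
Aggregating (R3): 25.3184% + 5.2992% + 0.9503% = 31.5679%.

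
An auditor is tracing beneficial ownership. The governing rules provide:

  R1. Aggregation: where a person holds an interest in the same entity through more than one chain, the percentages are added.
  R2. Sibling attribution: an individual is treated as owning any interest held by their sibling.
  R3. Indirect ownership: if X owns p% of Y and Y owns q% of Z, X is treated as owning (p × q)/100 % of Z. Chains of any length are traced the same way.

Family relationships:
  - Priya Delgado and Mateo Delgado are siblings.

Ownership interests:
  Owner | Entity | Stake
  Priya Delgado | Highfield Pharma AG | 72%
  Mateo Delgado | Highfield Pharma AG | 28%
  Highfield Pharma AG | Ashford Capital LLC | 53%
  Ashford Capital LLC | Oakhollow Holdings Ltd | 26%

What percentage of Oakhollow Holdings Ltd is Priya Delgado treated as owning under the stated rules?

13.78%

By sibling attribution (R2), Priya Delgado is treated as also owning Mateo Delgado's interest in Highfield Pharma AG, giving 72% + 28% = 100%.
Chain via Highfield Pharma AG → Ashford Capital LLC (R3): 100% × 53% × 26% = 13.78% of Oakhollow Holdings Ltd.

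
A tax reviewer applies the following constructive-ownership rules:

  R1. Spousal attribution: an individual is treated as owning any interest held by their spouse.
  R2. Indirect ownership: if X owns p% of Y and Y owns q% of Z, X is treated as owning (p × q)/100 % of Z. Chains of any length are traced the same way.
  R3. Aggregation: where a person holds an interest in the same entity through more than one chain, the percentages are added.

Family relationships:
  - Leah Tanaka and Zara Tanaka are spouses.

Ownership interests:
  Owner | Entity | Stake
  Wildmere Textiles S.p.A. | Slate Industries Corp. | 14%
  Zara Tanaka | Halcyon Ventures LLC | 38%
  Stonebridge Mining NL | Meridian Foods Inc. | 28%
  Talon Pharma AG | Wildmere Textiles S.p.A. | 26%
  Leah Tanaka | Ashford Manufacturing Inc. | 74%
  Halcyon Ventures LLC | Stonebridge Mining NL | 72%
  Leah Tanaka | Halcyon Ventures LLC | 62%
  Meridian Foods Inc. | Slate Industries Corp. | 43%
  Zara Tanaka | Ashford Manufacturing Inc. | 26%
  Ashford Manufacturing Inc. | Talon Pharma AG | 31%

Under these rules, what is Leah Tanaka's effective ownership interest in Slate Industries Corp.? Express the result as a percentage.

By spousal attribution (R1), Leah Tanaka is treated as also owning Zara Tanaka's interest in Halcyon Ventures LLC, giving 62% + 38% = 100%.
By spousal attribution (R1), Leah Tanaka is treated as also owning Zara Tanaka's interest in Ashford Manufacturing Inc, giving 74% + 26% = 100%.
Chain via Halcyon Ventures LLC → Stonebridge Mining NL → Meridian Foods Inc. (R2): 100% × 72% × 28% × 43% = 8.6688% of Slate Industries Corp.
Chain via Ashford Manufacturing Inc. → Talon Pharma AG → Wildmere Textiles S.p.A. (R2): 100% × 31% × 26% × 14% = 1.1284% of Slate Industries Corp.
Aggregating (R3): 8.6688% + 1.1284% = 9.7972%.

9.7972%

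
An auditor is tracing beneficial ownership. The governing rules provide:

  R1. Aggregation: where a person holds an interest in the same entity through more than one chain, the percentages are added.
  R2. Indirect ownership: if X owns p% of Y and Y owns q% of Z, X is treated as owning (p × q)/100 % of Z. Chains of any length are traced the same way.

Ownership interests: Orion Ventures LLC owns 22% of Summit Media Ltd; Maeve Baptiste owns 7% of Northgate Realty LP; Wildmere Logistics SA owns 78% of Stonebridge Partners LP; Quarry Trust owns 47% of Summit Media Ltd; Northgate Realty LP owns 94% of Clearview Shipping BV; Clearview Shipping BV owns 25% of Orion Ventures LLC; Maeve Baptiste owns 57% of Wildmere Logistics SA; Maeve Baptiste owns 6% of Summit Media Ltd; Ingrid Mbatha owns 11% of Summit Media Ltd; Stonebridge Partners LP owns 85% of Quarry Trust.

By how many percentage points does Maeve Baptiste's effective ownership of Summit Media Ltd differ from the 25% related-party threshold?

Chain via Northgate Realty LP → Clearview Shipping BV → Orion Ventures LLC (R2): 7% × 94% × 25% × 22% = 0.3619% of Summit Media Ltd.
Chain via Wildmere Logistics SA → Stonebridge Partners LP → Quarry Trust (R2): 57% × 78% × 85% × 47% = 17.76177% of Summit Media Ltd.
Direct interest in Summit Media Ltd: 6%.
Aggregating (R1): 0.3619% + 17.76177% + 6% = 24.12367%.
24.12367% falls short of the 25% threshold by 0.87633 percentage points.

0.87633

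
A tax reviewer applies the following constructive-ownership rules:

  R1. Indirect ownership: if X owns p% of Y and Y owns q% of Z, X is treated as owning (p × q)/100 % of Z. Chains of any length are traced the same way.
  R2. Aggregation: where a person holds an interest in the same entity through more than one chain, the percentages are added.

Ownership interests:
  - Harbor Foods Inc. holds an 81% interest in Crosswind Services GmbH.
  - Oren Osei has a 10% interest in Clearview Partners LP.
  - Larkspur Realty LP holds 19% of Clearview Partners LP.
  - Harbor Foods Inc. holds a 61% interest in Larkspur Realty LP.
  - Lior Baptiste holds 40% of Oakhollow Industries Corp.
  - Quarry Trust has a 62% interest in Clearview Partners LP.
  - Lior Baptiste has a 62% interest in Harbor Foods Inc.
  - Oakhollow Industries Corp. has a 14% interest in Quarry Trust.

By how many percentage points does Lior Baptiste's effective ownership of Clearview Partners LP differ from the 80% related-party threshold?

Chain via Harbor Foods Inc. → Larkspur Realty LP (R1): 62% × 61% × 19% = 7.1858% of Clearview Partners LP.
Chain via Oakhollow Industries Corp. → Quarry Trust (R1): 40% × 14% × 62% = 3.472% of Clearview Partners LP.
Aggregating (R2): 7.1858% + 3.472% = 10.6578%.
10.6578% falls short of the 80% threshold by 69.3422 percentage points.

69.3422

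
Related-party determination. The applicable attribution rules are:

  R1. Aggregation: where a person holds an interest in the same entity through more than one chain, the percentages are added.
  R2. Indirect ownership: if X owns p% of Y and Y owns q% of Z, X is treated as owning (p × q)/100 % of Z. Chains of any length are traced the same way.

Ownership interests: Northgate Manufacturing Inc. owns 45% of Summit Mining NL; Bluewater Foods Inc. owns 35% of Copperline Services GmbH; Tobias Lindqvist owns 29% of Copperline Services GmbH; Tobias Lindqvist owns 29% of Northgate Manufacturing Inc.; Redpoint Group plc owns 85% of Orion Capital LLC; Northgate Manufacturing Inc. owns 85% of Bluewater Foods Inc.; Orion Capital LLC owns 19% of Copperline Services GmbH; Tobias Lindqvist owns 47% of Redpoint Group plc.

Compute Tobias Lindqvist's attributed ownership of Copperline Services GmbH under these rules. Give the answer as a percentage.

45.218%

Chain via Northgate Manufacturing Inc. → Bluewater Foods Inc. (R2): 29% × 85% × 35% = 8.6275% of Copperline Services GmbH.
Chain via Redpoint Group plc → Orion Capital LLC (R2): 47% × 85% × 19% = 7.5905% of Copperline Services GmbH.
Direct interest in Copperline Services GmbH: 29%.
Aggregating (R1): 8.6275% + 7.5905% + 29% = 45.218%.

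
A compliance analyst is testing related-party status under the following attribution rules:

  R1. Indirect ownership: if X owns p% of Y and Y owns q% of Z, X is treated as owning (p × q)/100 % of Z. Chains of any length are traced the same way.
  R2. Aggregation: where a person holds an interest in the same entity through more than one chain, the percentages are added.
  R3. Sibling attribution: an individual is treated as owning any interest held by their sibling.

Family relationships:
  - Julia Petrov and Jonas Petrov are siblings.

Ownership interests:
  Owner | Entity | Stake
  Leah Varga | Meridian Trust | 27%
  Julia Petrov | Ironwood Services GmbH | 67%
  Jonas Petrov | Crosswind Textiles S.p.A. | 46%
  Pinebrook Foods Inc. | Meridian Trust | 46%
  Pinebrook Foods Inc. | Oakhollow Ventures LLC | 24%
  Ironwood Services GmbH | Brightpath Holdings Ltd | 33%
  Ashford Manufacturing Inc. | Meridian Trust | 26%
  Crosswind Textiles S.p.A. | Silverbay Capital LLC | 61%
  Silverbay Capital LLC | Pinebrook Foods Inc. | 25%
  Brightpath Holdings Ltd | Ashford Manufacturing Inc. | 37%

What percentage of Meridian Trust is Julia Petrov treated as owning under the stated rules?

By sibling attribution (R3), Julia Petrov is treated as owning Jonas Petrov's 46% interest in Crosswind Textiles S.p.A.
Chain via Ironwood Services GmbH → Brightpath Holdings Ltd → Ashford Manufacturing Inc. (R1): 67% × 33% × 37% × 26% = 2.126982% of Meridian Trust.
Chain via Crosswind Textiles S.p.A. → Silverbay Capital LLC → Pinebrook Foods Inc. (R1): 46% × 61% × 25% × 46% = 3.2269% of Meridian Trust.
Aggregating (R2): 2.126982% + 3.2269% = 5.353882%.

5.353882%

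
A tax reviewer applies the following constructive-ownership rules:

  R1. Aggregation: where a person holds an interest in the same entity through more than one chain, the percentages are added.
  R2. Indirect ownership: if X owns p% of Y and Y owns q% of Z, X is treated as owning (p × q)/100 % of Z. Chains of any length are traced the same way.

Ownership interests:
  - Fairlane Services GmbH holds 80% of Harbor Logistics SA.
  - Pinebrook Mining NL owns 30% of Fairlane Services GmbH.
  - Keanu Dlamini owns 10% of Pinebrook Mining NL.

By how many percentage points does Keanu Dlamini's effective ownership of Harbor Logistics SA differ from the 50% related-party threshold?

47.6

Chain via Pinebrook Mining NL → Fairlane Services GmbH (R2): 10% × 30% × 80% = 2.4% of Harbor Logistics SA.
2.4% falls short of the 50% threshold by 47.6 percentage points.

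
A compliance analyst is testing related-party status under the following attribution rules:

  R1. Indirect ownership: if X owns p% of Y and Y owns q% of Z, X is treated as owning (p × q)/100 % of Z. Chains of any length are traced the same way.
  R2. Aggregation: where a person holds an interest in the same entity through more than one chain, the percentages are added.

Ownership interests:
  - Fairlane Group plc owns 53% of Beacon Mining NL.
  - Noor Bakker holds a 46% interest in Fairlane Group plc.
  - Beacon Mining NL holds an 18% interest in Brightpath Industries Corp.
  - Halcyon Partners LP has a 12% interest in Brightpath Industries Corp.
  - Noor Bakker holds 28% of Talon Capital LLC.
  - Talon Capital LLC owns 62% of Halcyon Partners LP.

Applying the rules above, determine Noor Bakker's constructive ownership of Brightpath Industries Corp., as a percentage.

6.4716%

Chain via Talon Capital LLC → Halcyon Partners LP (R1): 28% × 62% × 12% = 2.0832% of Brightpath Industries Corp.
Chain via Fairlane Group plc → Beacon Mining NL (R1): 46% × 53% × 18% = 4.3884% of Brightpath Industries Corp.
Aggregating (R2): 2.0832% + 4.3884% = 6.4716%.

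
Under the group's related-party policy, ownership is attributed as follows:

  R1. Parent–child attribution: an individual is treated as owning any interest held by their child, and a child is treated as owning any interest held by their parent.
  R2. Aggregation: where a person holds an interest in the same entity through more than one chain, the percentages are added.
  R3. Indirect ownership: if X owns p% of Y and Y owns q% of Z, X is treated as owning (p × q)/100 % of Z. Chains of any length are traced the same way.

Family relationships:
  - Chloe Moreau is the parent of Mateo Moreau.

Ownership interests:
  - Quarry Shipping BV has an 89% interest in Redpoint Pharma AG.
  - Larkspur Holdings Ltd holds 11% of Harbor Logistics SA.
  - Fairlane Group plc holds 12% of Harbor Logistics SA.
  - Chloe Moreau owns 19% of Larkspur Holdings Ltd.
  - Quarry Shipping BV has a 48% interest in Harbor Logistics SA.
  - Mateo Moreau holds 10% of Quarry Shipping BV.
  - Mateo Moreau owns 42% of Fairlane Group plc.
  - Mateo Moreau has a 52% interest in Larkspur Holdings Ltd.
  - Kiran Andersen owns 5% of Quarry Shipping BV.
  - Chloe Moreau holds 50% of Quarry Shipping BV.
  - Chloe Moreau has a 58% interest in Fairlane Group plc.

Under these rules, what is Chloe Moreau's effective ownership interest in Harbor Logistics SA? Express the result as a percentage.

48.61%

By parent–child attribution (R1), Chloe Moreau is treated as also owning Mateo Moreau's interest in Fairlane Group plc, giving 58% + 42% = 100%.
By parent–child attribution (R1), Chloe Moreau is treated as also owning Mateo Moreau's interest in Quarry Shipping BV, giving 50% + 10% = 60%.
By parent–child attribution (R1), Chloe Moreau is treated as also owning Mateo Moreau's interest in Larkspur Holdings Ltd, giving 19% + 52% = 71%.
Chain via Fairlane Group plc (R3): 100% × 12% = 12% of Harbor Logistics SA.
Chain via Quarry Shipping BV (R3): 60% × 48% = 28.8% of Harbor Logistics SA.
Chain via Larkspur Holdings Ltd (R3): 71% × 11% = 7.81% of Harbor Logistics SA.
Aggregating (R2): 12% + 28.8% + 7.81% = 48.61%.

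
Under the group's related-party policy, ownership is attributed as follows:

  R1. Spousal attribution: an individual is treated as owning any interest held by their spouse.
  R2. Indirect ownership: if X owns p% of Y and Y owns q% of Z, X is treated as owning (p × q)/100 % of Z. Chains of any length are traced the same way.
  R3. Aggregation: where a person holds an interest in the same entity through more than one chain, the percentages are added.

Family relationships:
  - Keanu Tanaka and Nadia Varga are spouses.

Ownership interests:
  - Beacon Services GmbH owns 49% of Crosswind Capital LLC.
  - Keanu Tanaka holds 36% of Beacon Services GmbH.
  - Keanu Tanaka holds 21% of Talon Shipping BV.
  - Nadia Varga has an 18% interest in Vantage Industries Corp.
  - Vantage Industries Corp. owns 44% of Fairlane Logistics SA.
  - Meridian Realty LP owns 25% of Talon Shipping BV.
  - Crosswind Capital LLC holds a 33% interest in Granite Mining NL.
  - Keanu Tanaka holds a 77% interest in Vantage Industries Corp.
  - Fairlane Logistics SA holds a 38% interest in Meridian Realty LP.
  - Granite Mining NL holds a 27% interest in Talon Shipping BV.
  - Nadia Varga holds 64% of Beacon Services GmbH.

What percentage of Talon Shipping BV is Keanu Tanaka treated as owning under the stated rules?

29.3369%

By spousal attribution (R1), Keanu Tanaka is treated as also owning Nadia Varga's interest in Vantage Industries Corp, giving 77% + 18% = 95%.
By spousal attribution (R1), Keanu Tanaka is treated as also owning Nadia Varga's interest in Beacon Services GmbH, giving 36% + 64% = 100%.
Chain via Vantage Industries Corp. → Fairlane Logistics SA → Meridian Realty LP (R2): 95% × 44% × 38% × 25% = 3.971% of Talon Shipping BV.
Chain via Beacon Services GmbH → Crosswind Capital LLC → Granite Mining NL (R2): 100% × 49% × 33% × 27% = 4.3659% of Talon Shipping BV.
Direct interest in Talon Shipping BV: 21%.
Aggregating (R3): 3.971% + 4.3659% + 21% = 29.3369%.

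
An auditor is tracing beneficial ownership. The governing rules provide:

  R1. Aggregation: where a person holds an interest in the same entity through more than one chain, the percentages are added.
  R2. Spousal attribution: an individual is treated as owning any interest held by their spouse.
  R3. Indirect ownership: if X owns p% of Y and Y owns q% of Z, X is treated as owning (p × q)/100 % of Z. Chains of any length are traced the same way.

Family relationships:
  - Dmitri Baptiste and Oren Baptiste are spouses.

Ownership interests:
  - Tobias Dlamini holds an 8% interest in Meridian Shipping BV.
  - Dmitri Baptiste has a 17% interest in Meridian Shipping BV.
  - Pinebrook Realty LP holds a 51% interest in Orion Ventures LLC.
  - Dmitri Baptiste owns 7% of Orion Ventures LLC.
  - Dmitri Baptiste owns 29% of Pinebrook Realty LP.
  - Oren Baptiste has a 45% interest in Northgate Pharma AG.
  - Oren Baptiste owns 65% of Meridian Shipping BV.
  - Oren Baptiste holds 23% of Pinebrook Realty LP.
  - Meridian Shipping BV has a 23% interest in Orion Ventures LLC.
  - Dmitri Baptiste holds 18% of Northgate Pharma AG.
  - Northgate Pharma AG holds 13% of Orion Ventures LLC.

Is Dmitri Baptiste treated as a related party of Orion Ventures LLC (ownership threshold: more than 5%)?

By spousal attribution (R2), Dmitri Baptiste is treated as also owning Oren Baptiste's interest in Pinebrook Realty LP, giving 29% + 23% = 52%.
By spousal attribution (R2), Dmitri Baptiste is treated as also owning Oren Baptiste's interest in Northgate Pharma AG, giving 18% + 45% = 63%.
By spousal attribution (R2), Dmitri Baptiste is treated as also owning Oren Baptiste's interest in Meridian Shipping BV, giving 17% + 65% = 82%.
Chain via Pinebrook Realty LP (R3): 52% × 51% = 26.52% of Orion Ventures LLC.
Chain via Northgate Pharma AG (R3): 63% × 13% = 8.19% of Orion Ventures LLC.
Chain via Meridian Shipping BV (R3): 82% × 23% = 18.86% of Orion Ventures LLC.
Direct interest in Orion Ventures LLC: 7%.
Aggregating (R1): 26.52% + 8.19% + 18.86% + 7% = 60.57%.
60.57% exceeds the 5% threshold, so Dmitri is a related party to Orion Ventures LLC.

Yes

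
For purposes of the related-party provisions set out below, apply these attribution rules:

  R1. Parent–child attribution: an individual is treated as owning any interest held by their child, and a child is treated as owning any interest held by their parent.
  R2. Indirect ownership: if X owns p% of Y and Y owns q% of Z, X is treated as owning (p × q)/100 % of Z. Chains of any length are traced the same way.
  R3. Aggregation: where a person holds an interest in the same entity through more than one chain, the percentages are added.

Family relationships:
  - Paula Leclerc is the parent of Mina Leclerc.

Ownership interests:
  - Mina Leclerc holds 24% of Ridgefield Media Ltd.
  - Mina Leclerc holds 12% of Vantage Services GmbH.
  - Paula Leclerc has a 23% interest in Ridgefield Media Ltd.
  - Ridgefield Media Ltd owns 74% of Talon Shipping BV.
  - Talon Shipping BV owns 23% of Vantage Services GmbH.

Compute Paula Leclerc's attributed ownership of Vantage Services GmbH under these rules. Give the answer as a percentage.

By parent–child attribution (R1), Paula Leclerc is treated as also owning Mina Leclerc's interest in Ridgefield Media Ltd, giving 23% + 24% = 47%.
By parent–child attribution (R1), Paula Leclerc is treated as owning Mina Leclerc's 12% interest in Vantage Services GmbH.
Chain via Ridgefield Media Ltd → Talon Shipping BV (R2): 47% × 74% × 23% = 7.9994% of Vantage Services GmbH.
Direct interest in Vantage Services GmbH: 12%.
Aggregating (R3): 7.9994% + 12% = 19.9994%.

19.9994%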